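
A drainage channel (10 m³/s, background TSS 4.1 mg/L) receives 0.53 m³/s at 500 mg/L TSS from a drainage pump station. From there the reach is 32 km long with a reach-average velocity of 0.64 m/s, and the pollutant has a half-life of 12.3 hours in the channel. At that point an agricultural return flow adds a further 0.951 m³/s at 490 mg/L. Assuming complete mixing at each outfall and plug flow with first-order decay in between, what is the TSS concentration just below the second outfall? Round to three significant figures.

52.8 mg/L

Flow-weighted average: C = (10.00·4.100 + 0.5300·500.0) / 10.53 = 306.0/10.53 = 29.06 mg/L; combined flow 10.53 m³/s.
Travel time t = 32·1000 / 0.64 = 50000 s = 13.89 h.
Half-life 12.3 h → k = ln 2 / 12.3 = 0.05635 h⁻¹ = 1.352 d⁻¹.
After decay, C = 29.06 × e^(−kt) = 29.06 × 0.4572 = 13.29 mg/L.
At the second outfall, C = (10.53·13.29 + 0.9510·490.0) / (10.53 + 0.9510) = 52.77 mg/L.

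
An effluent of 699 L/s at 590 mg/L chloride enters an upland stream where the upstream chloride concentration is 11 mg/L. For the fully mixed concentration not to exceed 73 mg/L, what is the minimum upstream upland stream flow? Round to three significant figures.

Set C_mix = 73: (Q·11.00 + 699.0·590.0) / (Q + 699.0) = 73
→ Q = 699.0·(590.0 − 73)/(73 − 11.00) = 5829 L/s.

5830 L/s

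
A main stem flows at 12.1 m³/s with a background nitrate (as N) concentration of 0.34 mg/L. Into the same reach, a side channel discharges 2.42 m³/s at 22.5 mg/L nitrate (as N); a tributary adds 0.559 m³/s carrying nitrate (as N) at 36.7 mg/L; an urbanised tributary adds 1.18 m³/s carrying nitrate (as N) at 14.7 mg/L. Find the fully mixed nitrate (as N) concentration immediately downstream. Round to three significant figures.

5.93 mg/L

Flow-weighted average: C = (12.10·0.3400 + 2.420·22.50 + 0.5590·36.70 + 1.180·14.70) / 16.26 = 96.43/16.26 = 5.931 mg/L.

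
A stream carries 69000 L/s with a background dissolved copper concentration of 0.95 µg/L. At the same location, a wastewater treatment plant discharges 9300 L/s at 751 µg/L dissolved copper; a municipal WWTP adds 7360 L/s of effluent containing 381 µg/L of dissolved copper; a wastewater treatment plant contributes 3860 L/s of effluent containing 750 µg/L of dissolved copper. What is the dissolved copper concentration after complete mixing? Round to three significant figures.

142 µg/L

Conservation of mass: C = (69000·0.9500 + 9300·751.0 + 7360·381.0 + 3860·750.0) / 89520 = 12750000/89520 = 142.4 µg/L.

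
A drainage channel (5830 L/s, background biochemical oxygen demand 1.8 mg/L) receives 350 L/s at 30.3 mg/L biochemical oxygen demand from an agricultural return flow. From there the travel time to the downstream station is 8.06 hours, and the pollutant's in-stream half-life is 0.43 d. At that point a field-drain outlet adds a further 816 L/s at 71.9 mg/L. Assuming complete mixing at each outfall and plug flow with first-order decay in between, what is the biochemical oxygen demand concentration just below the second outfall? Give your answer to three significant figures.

Conservation of mass: C = (5830·1.800 + 350.0·30.30) / 6180 = 21100/6180 = 3.414 mg/L; combined flow 6180 L/s.
Half-life 0.43 d → k = ln 2 / 0.43 = 1.612 d⁻¹.
Decay over the reach: 3.414·exp(−kt) = 3.414·0.5820 = 1.987 mg/L.
Second outfall: C = (6180·1.987 + 816.0·71.90)/6996 = 10.14 mg/L.

10.1 mg/L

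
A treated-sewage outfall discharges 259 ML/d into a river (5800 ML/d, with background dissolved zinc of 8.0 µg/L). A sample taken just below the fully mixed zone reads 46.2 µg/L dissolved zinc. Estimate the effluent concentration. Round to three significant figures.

Mass balance: 5800·8.000 + 259.0·Cₑ = 6059·46.20
→ Cₑ = (6059·46.20 − 5800·8.000) / 259.0 = 901.6 µg/L.

902 µg/L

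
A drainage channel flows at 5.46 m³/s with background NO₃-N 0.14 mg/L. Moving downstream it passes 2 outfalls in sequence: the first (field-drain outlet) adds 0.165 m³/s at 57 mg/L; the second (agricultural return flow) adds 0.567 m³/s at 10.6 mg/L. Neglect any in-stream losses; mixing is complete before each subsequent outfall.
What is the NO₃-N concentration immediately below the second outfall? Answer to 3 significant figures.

2.61 mg/L

Outfall 1: combined Q = 5.625 m³/s; C = (5.460·0.1400 + 0.1650·57.00)/5.625 = 1.808 mg/L.
Outfall 2: combined Q = 6.192 m³/s; C = (5.625·1.808 + 0.5670·10.60)/6.192 = 2.613 mg/L.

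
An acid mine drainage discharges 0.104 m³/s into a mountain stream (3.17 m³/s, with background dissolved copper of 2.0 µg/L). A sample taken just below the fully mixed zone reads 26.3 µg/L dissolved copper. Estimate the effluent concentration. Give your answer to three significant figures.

Mass balance: 3.170·2.000 + 0.1040·Cₑ = 3.274·26.30
→ Cₑ = (3.274·26.30 − 3.170·2.000) / 0.1040 = 767.0 µg/L.

767 µg/L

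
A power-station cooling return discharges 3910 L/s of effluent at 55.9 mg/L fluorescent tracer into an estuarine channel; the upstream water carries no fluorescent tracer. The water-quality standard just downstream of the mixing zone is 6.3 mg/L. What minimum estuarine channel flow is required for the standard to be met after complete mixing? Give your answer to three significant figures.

Set C_mix = 6.3: (Q·0 + 3910·55.90) / (Q + 3910) = 6.3
→ Q = 3910·(55.90 − 6.3)/(6.3 − 0) = 30780 L/s.

30800 L/s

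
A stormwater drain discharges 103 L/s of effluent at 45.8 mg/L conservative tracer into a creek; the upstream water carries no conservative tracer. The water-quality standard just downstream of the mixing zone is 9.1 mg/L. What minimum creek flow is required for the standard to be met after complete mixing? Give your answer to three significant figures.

Set C_mix = 9.1: (Q·0 + 103.0·45.80) / (Q + 103.0) = 9.1
→ Q = 103.0·(45.80 − 9.1)/(9.1 − 0) = 415.4 L/s.

415 L/s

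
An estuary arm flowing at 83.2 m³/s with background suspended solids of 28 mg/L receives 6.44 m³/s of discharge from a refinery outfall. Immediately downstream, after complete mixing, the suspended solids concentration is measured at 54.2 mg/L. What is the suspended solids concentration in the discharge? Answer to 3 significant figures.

393 mg/L

Mass balance: 83.20·28.00 + 6.440·Cₑ = 89.64·54.20
→ Cₑ = (89.64·54.20 − 83.20·28.00) / 6.440 = 392.7 mg/L.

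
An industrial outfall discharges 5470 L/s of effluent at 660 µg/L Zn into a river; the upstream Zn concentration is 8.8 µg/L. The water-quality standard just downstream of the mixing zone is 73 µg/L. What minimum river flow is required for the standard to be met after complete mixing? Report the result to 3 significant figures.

50000 L/s

Set C_mix = 73: (Q·8.800 + 5470·660.0) / (Q + 5470) = 73
→ Q = 5470·(660.0 − 73)/(73 − 8.800) = 50010 L/s.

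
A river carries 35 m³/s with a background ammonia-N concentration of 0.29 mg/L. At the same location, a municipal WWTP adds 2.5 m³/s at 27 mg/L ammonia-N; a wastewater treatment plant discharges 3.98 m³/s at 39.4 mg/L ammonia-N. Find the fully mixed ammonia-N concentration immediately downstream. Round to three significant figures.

5.65 mg/L

Mixed concentration C = ΣQC/ΣQ = (35.00·0.2900 + 2.500·27.00 + 3.980·39.40) / 41.48 = 234.5/41.48 = 5.652 mg/L.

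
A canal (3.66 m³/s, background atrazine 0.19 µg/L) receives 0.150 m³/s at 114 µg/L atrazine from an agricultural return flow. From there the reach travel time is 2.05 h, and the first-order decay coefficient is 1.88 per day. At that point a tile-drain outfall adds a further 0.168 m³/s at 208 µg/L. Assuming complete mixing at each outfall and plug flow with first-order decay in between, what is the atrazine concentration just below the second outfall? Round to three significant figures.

Mixed concentration C = ΣQC/ΣQ = (3.660·0.1900 + 0.1500·114.0) / 3.810 = 17.80/3.810 = 4.671 µg/L; combined flow 3.810 m³/s.
After decay, C = 4.671 × e^(−kt) = 4.671 × 0.8516 = 3.978 µg/L.
At the second outfall, C = (3.810·3.978 + 0.1680·208.0) / (3.810 + 0.1680) = 12.59 µg/L.

12.6 µg/L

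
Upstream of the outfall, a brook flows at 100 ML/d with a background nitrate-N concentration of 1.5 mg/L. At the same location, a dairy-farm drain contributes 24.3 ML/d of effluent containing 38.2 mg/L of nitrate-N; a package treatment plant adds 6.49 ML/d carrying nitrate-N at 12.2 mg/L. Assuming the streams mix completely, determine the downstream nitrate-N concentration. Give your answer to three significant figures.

8.85 mg/L

Mixed concentration C = ΣQC/ΣQ = (100.0·1.500 + 24.30·38.20 + 6.490·12.20) / 130.8 = 1157/130.8 = 8.850 mg/L.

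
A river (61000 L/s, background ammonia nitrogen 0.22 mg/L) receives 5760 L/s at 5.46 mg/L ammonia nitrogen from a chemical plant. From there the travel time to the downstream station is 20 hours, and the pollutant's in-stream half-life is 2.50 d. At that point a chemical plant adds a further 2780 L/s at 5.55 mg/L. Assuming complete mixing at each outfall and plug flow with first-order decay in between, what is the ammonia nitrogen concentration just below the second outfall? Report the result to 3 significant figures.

After mixing, C = (61000·0.2200 + 5760·5.460) / 66760 = 44870/66760 = 0.6721 mg/L; combined flow 66760 L/s.
Half-life 2.50 d → k = ln 2 / 2.50 = 0.2773 d⁻¹.
Decay over the reach: 0.6721·exp(−kt) = 0.6721·0.7937 = 0.5334 mg/L.
Second outfall: C = (66760·0.5334 + 2780·5.550)/69540 = 0.7340 mg/L.

0.734 mg/L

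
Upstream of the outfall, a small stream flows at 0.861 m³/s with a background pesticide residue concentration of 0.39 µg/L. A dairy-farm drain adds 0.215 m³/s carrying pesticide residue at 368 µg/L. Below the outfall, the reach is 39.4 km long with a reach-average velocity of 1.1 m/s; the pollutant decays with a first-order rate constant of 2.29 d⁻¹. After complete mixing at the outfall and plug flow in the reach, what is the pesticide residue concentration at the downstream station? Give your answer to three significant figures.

28.6 µg/L

Flow-weighted average: C = (0.8610·0.3900 + 0.2150·368.0) / 1.076 = 79.46/1.076 = 73.84 µg/L.
Travel time t = 39.4·1000 / 1.1 = 35820 s = 9.949 h.
After decay, C = 73.84 × e^(−kt) = 73.84 × 0.3870 = 28.58 µg/L.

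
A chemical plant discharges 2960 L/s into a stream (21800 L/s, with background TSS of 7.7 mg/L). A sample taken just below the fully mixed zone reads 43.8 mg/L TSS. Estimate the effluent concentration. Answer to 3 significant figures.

310 mg/L

Mass balance: 21800·7.700 + 2960·Cₑ = 24760·43.80
→ Cₑ = (24760·43.80 − 21800·7.700) / 2960 = 309.7 mg/L.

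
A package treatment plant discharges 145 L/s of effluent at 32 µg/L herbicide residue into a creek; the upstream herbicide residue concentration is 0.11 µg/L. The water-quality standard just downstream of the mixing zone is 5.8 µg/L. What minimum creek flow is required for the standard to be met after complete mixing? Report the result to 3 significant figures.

Set C_mix = 5.8: (Q·0.1100 + 145.0·32.00) / (Q + 145.0) = 5.8
→ Q = 145.0·(32.00 − 5.8)/(5.8 − 0.1100) = 667.7 L/s.

668 L/s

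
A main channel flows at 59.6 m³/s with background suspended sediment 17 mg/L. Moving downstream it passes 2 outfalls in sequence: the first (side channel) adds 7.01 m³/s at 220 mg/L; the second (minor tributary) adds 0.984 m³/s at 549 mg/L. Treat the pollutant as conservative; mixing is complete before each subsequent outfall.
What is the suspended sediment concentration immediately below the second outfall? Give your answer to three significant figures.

Below outfall 1: Q → 66.61 m³/s, C = (59.60·17.00 + 7.010·220.0)/66.61 = 38.36 mg/L.
Below outfall 2: Q → 67.59 m³/s, C = (66.61·38.36 + 0.9840·549.0)/67.59 = 45.80 mg/L.

45.8 mg/L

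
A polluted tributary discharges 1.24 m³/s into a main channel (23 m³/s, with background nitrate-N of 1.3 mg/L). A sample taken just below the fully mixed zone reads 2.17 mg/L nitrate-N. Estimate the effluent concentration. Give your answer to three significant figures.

18.3 mg/L

Mass balance: 23.00·1.300 + 1.240·Cₑ = 24.24·2.170
→ Cₑ = (24.24·2.170 − 23.00·1.300) / 1.240 = 18.31 mg/L.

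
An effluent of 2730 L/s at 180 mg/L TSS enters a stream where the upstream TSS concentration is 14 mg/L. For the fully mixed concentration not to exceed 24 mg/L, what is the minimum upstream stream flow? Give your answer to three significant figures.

42600 L/s

Set C_mix = 24: (Q·14.00 + 2730·180.0) / (Q + 2730) = 24
→ Q = 2730·(180.0 − 24)/(24 − 14.00) = 42590 L/s.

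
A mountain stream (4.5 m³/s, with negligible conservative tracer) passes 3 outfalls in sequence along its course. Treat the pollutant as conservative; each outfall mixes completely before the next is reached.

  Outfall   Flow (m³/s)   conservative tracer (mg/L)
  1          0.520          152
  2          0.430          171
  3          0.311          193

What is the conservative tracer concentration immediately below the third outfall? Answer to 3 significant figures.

After outfall 1: Q = 4.500 + 0.5200 = 5.020 m³/s; C = (4.500·0 + 0.5200·152.0)/5.020 = 15.75 mg/L.
After outfall 2: Q = 5.020 + 0.4300 = 5.450 m³/s; C = (5.020·15.75 + 0.4300·171.0)/5.450 = 27.99 mg/L.
After outfall 3: Q = 5.450 + 0.3110 = 5.761 m³/s; C = (5.450·27.99 + 0.3110·193.0)/5.761 = 36.90 mg/L.

36.9 mg/L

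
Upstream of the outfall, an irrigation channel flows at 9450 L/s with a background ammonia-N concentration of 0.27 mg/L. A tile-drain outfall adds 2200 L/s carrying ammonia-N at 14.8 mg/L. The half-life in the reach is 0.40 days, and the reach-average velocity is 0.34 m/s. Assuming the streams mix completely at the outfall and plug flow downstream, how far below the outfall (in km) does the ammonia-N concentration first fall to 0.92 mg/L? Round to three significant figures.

20.1 km

Mass balance: C = (9450·0.2700 + 2200·14.80) / 11650 = 35110/11650 = 3.014 mg/L.
Half-life 0.40 d → k = ln 2 / 0.40 = 1.733 d⁻¹.
Set 3.014·exp(−k·t) = 0.92 → t = ln(3.014/0.92)/k = 59160 s = 16.43 h.
Distance = v·t = 0.34·59160 = 20120 m = 20.12 km.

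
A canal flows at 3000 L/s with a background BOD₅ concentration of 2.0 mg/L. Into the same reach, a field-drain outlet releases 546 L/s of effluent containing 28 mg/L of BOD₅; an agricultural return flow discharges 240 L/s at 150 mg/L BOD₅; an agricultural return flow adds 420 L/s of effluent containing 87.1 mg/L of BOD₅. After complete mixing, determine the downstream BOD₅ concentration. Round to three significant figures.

After mixing, C = (3000·2.000 + 546.0·28.00 + 240.0·150.0 + 420.0·87.10) / 4206 = 93870/4206 = 22.32 mg/L.

22.3 mg/L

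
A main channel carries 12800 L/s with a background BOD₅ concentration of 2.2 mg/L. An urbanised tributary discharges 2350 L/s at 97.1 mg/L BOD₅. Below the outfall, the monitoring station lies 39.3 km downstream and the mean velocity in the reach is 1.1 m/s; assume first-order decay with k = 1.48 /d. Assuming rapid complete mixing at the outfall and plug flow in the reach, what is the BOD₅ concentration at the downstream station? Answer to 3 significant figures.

Conservation of mass: C = (12800·2.200 + 2350·97.10) / 15150 = 256300/15150 = 16.92 mg/L.
Travel time t = 39.3·1000 / 1.1 = 35730 s = 9.924 h.
First-order decay: C = 16.92·exp(−k·t) = 16.92·0.5423 = 9.175 mg/L.

9.18 mg/L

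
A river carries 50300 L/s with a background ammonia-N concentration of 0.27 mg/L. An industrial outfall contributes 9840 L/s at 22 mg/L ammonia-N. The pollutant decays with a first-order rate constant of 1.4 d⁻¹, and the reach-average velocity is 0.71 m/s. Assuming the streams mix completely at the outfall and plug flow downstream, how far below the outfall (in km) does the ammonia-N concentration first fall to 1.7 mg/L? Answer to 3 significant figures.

35.5 km

Mass balance: C = (50300·0.2700 + 9840·22.00) / 60140 = 230100/60140 = 3.825 mg/L.
Set 3.825·exp(−k·t) = 1.7 → t = ln(3.825/1.7)/k = 50050 s = 13.90 h.
Distance = v·t = 0.71·50050 = 35540 m = 35.54 km.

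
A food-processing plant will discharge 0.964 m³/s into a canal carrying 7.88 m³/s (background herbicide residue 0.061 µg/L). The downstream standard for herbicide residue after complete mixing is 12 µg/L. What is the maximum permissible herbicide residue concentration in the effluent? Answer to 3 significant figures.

110 µg/L

At the limit, (Qr·Cr + Qe·Cₑ)/(Qr + Qe) = 12:
Cₑ = (8.844·12 − 7.880·0.06100) / 0.9640 = 109.6 µg/L.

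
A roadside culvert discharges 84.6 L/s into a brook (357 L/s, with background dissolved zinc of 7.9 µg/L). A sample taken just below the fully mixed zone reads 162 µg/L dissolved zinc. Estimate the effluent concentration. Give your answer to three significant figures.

812 µg/L

Mass balance: 357.0·7.900 + 84.60·Cₑ = 441.6·162.0
→ Cₑ = (441.6·162.0 − 357.0·7.900) / 84.60 = 812.3 µg/L.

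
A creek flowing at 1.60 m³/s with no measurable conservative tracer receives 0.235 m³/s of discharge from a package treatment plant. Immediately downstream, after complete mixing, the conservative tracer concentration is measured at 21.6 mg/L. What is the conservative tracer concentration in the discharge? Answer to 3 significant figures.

169 mg/L

Mass balance: 1.600·0 + 0.2350·Cₑ = 1.835·21.60
→ Cₑ = (1.835·21.60 − 1.600·0) / 0.2350 = 168.7 mg/L.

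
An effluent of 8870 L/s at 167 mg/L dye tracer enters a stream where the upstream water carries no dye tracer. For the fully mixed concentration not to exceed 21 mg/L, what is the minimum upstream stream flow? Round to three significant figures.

61700 L/s

Set C_mix = 21: (Q·0 + 8870·167.0) / (Q + 8870) = 21
→ Q = 8870·(167.0 − 21)/(21 − 0) = 61670 L/s.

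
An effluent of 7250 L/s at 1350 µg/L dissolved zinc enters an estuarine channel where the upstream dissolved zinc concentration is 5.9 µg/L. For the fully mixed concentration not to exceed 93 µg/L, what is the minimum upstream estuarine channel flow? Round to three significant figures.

Set C_mix = 93: (Q·5.900 + 7250·1350) / (Q + 7250) = 93
→ Q = 7250·(1350 − 93)/(93 − 5.900) = 104600 L/s.

105000 L/s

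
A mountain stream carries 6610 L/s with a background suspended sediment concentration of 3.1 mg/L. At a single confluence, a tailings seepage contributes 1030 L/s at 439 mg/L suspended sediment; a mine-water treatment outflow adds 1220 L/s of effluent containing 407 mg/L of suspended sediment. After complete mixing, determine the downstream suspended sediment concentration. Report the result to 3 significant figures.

109 mg/L

Mixed concentration C = ΣQC/ΣQ = (6610·3.100 + 1030·439.0 + 1220·407.0) / 8860 = 969200/8860 = 109.4 mg/L.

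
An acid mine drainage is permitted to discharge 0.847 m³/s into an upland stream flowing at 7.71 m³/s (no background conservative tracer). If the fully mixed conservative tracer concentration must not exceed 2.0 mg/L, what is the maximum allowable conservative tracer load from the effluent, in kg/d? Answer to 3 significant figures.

1480 kg/d

Mass balance at the limit: 7.710·0 + 0.8470·Cₑ = 8.557·2.0 → Cₑ = 20.21 mg/L.
Load = 0.8470 m³/s × 20.21 g/m³ × 86 400 s/d = 1479 kg/d.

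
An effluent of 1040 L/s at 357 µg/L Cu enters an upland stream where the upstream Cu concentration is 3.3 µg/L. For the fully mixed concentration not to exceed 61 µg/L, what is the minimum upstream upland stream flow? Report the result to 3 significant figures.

Set C_mix = 61: (Q·3.300 + 1040·357.0) / (Q + 1040) = 61
→ Q = 1040·(357.0 − 61)/(61 − 3.300) = 5335 L/s.

5340 L/s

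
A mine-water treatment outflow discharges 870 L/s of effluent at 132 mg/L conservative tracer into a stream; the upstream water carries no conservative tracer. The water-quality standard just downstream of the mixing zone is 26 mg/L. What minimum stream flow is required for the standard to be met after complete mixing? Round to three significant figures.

Set C_mix = 26: (Q·0 + 870.0·132.0) / (Q + 870.0) = 26
→ Q = 870.0·(132.0 − 26)/(26 − 0) = 3547 L/s.

3550 L/s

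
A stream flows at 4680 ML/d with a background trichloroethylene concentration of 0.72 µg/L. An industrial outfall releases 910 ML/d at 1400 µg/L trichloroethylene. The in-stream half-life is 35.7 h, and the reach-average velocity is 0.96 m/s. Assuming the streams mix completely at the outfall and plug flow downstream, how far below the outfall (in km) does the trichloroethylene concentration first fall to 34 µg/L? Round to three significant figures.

339 km

Mixed concentration C = ΣQC/ΣQ = (4680·0.7200 + 910.0·1400) / 5590 = 1277000/5590 = 228.5 µg/L.
Half-life 35.7 h → k = ln 2 / 35.7 = 0.01942 h⁻¹ = 0.4660 d⁻¹.
Set 228.5·exp(−k·t) = 34 → t = ln(228.5/34)/k = 353300 s = 98.13 h.
Distance = v·t = 0.96·353300 = 339100 m = 339.1 km.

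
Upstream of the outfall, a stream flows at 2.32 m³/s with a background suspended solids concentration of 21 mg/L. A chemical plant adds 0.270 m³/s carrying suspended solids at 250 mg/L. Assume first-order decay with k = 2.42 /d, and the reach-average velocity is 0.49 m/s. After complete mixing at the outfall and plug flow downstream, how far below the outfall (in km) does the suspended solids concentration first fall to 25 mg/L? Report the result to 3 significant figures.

After mixing, C = (2.320·21.00 + 0.2700·250.0) / 2.590 = 116.2/2.590 = 44.87 mg/L.
Set 44.87·exp(−k·t) = 25 → t = ln(44.87/25)/k = 20880 s = 5.801 h.
Distance = v·t = 0.49·20880 = 10230 m = 10.23 km.

10.2 km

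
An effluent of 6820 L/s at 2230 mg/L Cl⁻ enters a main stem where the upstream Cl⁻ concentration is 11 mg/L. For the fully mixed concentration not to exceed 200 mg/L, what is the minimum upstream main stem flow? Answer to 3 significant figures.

73300 L/s

Set C_mix = 200: (Q·11.00 + 6820·2230) / (Q + 6820) = 200
→ Q = 6820·(2230 − 200)/(200 − 11.00) = 73250 L/s.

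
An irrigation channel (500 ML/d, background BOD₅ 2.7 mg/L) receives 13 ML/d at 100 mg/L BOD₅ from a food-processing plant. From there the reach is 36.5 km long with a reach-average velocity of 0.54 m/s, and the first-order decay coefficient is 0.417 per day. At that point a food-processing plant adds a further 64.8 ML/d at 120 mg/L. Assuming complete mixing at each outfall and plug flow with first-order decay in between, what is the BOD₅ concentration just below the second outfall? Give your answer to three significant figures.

Mass balance: C = (500.0·2.700 + 13.00·100.0) / 513.0 = 2650/513.0 = 5.166 mg/L; combined flow 513.0 ML/d.
Travel time t = 36.5·1000 / 0.54 = 67590 s = 18.78 h.
After decay, C = 5.166 × e^(−kt) = 5.166 × 0.7216 = 3.728 mg/L.
At the second outfall, C = (513.0·3.728 + 64.80·120.0) / (513.0 + 64.80) = 16.77 mg/L.

16.8 mg/L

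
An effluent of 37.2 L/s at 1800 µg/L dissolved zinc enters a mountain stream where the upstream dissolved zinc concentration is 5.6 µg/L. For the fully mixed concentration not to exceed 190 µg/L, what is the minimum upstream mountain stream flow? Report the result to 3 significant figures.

Set C_mix = 190: (Q·5.600 + 37.20·1800) / (Q + 37.20) = 190
→ Q = 37.20·(1800 − 190)/(190 − 5.600) = 324.8 L/s.

325 L/s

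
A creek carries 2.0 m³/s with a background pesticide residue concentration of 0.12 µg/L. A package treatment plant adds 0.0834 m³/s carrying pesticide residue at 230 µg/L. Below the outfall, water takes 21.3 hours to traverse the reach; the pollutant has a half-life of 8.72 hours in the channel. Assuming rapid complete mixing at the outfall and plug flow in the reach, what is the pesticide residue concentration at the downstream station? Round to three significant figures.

After mixing, C = (2.000·0.1200 + 0.08340·230.0) / 2.083 = 19.42/2.083 = 9.322 µg/L.
Half-life 8.72 h → k = ln 2 / 8.72 = 0.07949 h⁻¹ = 1.908 d⁻¹.
Decay over the reach: 9.322·exp(−kt) = 9.322·0.1839 = 1.715 µg/L.

1.71 µg/L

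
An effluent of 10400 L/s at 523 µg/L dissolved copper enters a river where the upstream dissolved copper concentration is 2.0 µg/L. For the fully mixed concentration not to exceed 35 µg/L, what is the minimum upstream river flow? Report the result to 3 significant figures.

154000 L/s

Set C_mix = 35: (Q·2.000 + 10400·523.0) / (Q + 10400) = 35
→ Q = 10400·(523.0 − 35)/(35 − 2.000) = 153800 L/s.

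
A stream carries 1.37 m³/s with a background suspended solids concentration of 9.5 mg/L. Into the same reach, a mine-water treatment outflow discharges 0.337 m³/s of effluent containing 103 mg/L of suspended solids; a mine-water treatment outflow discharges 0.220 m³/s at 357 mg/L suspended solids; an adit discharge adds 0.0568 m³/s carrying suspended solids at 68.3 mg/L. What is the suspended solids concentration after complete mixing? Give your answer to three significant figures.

Mass balance: C = (1.370·9.500 + 0.3370·103.0 + 0.2200·357.0 + 0.05680·68.30) / 1.984 = 130.1/1.984 = 65.60 mg/L.

65.6 mg/L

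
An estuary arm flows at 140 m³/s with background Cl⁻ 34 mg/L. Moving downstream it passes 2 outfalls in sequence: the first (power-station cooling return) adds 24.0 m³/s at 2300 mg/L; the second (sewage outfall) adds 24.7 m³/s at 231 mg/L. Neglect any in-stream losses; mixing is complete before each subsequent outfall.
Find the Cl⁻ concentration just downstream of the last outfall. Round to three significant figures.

Outfall 1: combined Q = 164.0 m³/s; C = (140.0·34.00 + 24.00·2300)/164.0 = 365.6 mg/L.
Outfall 2: combined Q = 188.7 m³/s; C = (164.0·365.6 + 24.70·231.0)/188.7 = 348.0 mg/L.

348 mg/L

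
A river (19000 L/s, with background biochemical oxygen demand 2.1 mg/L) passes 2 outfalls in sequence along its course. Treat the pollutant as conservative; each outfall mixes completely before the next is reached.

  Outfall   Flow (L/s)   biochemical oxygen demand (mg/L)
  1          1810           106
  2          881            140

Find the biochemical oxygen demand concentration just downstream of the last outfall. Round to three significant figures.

16.4 mg/L

After outfall 1: Q = 19000 + 1810 = 20810 L/s; C = (19000·2.100 + 1810·106.0)/20810 = 11.14 mg/L.
After outfall 2: Q = 20810 + 881.0 = 21690 L/s; C = (20810·11.14 + 881.0·140.0)/21690 = 16.37 mg/L.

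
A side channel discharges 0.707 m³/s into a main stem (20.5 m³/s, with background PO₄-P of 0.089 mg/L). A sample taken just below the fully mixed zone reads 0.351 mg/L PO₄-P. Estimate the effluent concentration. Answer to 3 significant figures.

7.95 mg/L

Mass balance: 20.50·0.08900 + 0.7070·Cₑ = 21.21·0.3510
→ Cₑ = (21.21·0.3510 − 20.50·0.08900) / 0.7070 = 7.948 mg/L.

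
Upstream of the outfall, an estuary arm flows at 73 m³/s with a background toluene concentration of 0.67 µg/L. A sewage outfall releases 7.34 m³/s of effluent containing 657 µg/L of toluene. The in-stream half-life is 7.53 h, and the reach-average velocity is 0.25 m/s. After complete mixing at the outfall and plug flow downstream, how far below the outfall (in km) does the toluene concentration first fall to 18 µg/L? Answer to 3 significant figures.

Conservation of mass: C = (73.00·0.6700 + 7.340·657.0) / 80.34 = 4871/80.34 = 60.63 µg/L.
Half-life 7.53 h → k = ln 2 / 7.53 = 0.09205 h⁻¹ = 2.209 d⁻¹.
Set 60.63·exp(−k·t) = 18 → t = ln(60.63/18)/k = 47500 s = 13.19 h.
Distance = v·t = 0.25·47500 = 11870 m = 11.87 km.

11.9 km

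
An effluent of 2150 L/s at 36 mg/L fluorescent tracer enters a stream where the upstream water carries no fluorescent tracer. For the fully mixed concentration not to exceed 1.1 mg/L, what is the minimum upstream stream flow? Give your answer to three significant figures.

68200 L/s

Set C_mix = 1.1: (Q·0 + 2150·36.00) / (Q + 2150) = 1.1
→ Q = 2150·(36.00 − 1.1)/(1.1 − 0) = 68210 L/s.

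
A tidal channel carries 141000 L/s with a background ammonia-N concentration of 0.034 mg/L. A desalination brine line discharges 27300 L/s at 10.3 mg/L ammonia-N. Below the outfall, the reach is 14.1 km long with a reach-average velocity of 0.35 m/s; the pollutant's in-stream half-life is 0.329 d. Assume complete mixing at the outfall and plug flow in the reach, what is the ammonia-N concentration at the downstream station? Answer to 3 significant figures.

Mixed concentration C = ΣQC/ΣQ = (141000·0.03400 + 27300·10.30) / 168300 = 286000/168300 = 1.699 mg/L.
Travel time t = 14.1·1000 / 0.35 = 40290 s = 11.19 h.
Half-life 0.329 d → k = ln 2 / 0.329 = 2.107 d⁻¹.
Decay over the reach: 1.699·exp(−kt) = 1.699·0.3744 = 0.6363 mg/L.

0.636 mg/L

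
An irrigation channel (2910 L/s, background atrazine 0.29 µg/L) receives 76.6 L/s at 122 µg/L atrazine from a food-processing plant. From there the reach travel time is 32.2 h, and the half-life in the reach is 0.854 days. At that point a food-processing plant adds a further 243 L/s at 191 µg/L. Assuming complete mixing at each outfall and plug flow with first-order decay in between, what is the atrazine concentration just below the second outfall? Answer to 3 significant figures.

15.4 µg/L

Conservation of mass: C = (2910·0.2900 + 76.60·122.0) / 2987 = 10190/2987 = 3.412 µg/L; combined flow 2987 L/s.
Half-life 0.854 d → k = ln 2 / 0.854 = 0.8116 d⁻¹.
After decay, C = 3.412 × e^(−kt) = 3.412 × 0.3366 = 1.148 µg/L.
At the second outfall, C = (2987·1.148 + 243.0·191.0) / (2987 + 243.0) = 15.43 µg/L.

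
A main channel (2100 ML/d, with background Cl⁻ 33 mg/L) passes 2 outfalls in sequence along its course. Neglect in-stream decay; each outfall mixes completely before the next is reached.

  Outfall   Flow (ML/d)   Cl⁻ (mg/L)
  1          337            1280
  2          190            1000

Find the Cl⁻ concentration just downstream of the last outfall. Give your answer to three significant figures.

263 mg/L

Below outfall 1: Q → 2437 ML/d, C = (2100·33.00 + 337.0·1280)/2437 = 205.4 mg/L.
Below outfall 2: Q → 2627 ML/d, C = (2437·205.4 + 190.0·1000)/2627 = 262.9 mg/L.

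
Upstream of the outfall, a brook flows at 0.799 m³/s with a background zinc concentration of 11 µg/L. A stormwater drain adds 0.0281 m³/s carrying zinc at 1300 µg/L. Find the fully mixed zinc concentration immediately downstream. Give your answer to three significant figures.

Conservation of mass: C = (0.7990·11.00 + 0.02810·1300) / 0.8271 = 45.32/0.8271 = 54.79 µg/L.

54.8 µg/L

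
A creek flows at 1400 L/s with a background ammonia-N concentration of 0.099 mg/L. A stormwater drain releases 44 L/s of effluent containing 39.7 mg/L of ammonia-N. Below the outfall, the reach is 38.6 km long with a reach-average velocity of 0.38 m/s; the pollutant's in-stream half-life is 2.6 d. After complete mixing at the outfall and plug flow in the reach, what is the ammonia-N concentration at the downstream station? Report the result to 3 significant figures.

0.954 mg/L

Mixed concentration C = ΣQC/ΣQ = (1400·0.09900 + 44.00·39.70) / 1444 = 1885/1444 = 1.306 mg/L.
Travel time t = 38.6·1000 / 0.38 = 101600 s = 28.22 h.
Half-life 2.6 d → k = ln 2 / 2.6 = 0.2666 d⁻¹.
Decay over the reach: 1.306·exp(−kt) = 1.306·0.7309 = 0.9544 mg/L.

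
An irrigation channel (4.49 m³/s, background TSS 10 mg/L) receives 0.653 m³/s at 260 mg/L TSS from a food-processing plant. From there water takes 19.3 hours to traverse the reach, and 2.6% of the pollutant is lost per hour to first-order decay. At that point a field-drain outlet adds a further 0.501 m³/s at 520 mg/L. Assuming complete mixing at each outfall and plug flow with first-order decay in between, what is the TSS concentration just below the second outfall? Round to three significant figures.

69.0 mg/L

Mixed concentration C = ΣQC/ΣQ = (4.490·10.00 + 0.6530·260.0) / 5.143 = 214.7/5.143 = 41.74 mg/L; combined flow 5.143 m³/s.
2.6%/h lost → k = −ln(1 − 0.026) = 0.02634 h⁻¹.
After decay, C = 41.74 × e^(−kt) = 41.74 × 0.6014 = 25.11 mg/L.
Second outfall: C = (5.143·25.11 + 0.5010·520.0)/5.644 = 69.04 mg/L.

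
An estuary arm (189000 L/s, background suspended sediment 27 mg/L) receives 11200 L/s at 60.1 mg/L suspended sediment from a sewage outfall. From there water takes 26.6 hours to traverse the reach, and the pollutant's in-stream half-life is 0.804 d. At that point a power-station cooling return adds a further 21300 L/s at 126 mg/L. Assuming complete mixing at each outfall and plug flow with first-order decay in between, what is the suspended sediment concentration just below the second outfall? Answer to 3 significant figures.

After mixing, C = (189000·27.00 + 11200·60.10) / 200200 = 5776000/200200 = 28.85 mg/L; combined flow 200200 L/s.
Half-life 0.804 d → k = ln 2 / 0.804 = 0.8621 d⁻¹.
First-order decay: C = 28.85·exp(−k·t) = 28.85·0.3846 = 11.10 mg/L.
At the second outfall, C = (200200·11.10 + 21300·126.0) / (200200 + 21300) = 22.15 mg/L.

22.1 mg/L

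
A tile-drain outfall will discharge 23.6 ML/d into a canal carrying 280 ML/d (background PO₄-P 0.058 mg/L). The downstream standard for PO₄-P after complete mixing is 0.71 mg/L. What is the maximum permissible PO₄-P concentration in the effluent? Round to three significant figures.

8.45 mg/L

At the limit, (Qr·Cr + Qe·Cₑ)/(Qr + Qe) = 0.71:
Cₑ = (303.6·0.71 − 280.0·0.05800) / 23.60 = 8.446 mg/L.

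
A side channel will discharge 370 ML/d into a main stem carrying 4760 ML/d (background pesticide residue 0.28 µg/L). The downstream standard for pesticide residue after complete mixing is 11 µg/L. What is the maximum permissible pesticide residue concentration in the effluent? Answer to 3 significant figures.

149 µg/L

At the limit, (Qr·Cr + Qe·Cₑ)/(Qr + Qe) = 11:
Cₑ = (5130·11 − 4760·0.2800) / 370.0 = 148.9 µg/L.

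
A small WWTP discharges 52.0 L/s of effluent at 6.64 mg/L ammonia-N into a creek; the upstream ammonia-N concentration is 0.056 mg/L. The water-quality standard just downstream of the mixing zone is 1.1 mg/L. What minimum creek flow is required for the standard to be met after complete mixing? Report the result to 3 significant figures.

Set C_mix = 1.1: (Q·0.05600 + 52.00·6.640) / (Q + 52.00) = 1.1
→ Q = 52.00·(6.640 − 1.1)/(1.1 − 0.05600) = 275.9 L/s.

276 L/s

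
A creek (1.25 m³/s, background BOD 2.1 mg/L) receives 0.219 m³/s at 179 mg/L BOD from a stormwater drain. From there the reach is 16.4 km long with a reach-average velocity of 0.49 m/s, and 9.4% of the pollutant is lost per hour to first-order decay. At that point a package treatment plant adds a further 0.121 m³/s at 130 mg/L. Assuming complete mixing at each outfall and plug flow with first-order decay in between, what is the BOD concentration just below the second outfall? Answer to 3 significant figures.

20.4 mg/L

Flow-weighted average: C = (1.250·2.100 + 0.2190·179.0) / 1.469 = 41.83/1.469 = 28.47 mg/L; combined flow 1.469 m³/s.
Travel time t = 16.4·1000 / 0.49 = 33470 s = 9.297 h.
9.4%/h lost → k = −ln(1 − 0.094) = 0.09872 h⁻¹.
Decay over the reach: 28.47·exp(−kt) = 28.47·0.3994 = 11.37 mg/L.
At the second outfall, C = (1.469·11.37 + 0.1210·130.0) / (1.469 + 0.1210) = 20.40 mg/L.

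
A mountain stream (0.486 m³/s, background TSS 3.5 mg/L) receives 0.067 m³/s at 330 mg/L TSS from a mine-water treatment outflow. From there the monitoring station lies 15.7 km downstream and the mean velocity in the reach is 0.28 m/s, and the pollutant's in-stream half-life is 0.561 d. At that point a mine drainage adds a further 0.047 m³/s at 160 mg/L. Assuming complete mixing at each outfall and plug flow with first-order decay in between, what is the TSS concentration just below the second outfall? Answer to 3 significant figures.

Mixed concentration C = ΣQC/ΣQ = (0.4860·3.500 + 0.06700·330.0) / 0.5530 = 23.81/0.5530 = 43.06 mg/L; combined flow 0.5530 m³/s.
Travel time t = 15.7·1000 / 0.28 = 56070 s = 15.58 h.
Half-life 0.561 d → k = ln 2 / 0.561 = 1.236 d⁻¹.
After decay, C = 43.06 × e^(−kt) = 43.06 × 0.4485 = 19.31 mg/L.
At the second outfall, C = (0.5530·19.31 + 0.04700·160.0) / (0.5530 + 0.04700) = 30.33 mg/L.

30.3 mg/L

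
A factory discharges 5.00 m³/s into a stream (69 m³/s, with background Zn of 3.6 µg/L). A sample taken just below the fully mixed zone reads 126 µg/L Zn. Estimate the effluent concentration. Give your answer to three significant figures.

Mass balance: 69.00·3.600 + 5.000·Cₑ = 74.00·126.0
→ Cₑ = (74.00·126.0 − 69.00·3.600) / 5.000 = 1815 µg/L.

1820 µg/L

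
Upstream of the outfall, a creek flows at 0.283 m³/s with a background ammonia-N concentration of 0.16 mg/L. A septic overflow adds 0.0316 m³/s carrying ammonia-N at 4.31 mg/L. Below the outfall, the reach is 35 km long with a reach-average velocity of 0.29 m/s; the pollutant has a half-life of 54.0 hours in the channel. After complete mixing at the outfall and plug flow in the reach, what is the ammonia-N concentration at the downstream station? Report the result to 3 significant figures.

0.375 mg/L

Mass balance: C = (0.2830·0.1600 + 0.03160·4.310) / 0.3146 = 0.1815/0.3146 = 0.5768 mg/L.
Travel time t = 35·1000 / 0.29 = 120700 s = 33.52 h.
Half-life 54.0 h → k = ln 2 / 54.0 = 0.01284 h⁻¹ = 0.3081 d⁻¹.
Applying C = C₀e^(−kt): 0.5768 × 0.6503 = 0.3751 mg/L.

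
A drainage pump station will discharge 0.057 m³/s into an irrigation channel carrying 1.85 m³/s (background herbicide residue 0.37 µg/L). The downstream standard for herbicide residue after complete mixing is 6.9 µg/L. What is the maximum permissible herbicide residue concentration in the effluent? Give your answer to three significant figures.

219 µg/L

At the limit, (Qr·Cr + Qe·Cₑ)/(Qr + Qe) = 6.9:
Cₑ = (1.907·6.9 − 1.850·0.3700) / 0.05700 = 218.8 µg/L.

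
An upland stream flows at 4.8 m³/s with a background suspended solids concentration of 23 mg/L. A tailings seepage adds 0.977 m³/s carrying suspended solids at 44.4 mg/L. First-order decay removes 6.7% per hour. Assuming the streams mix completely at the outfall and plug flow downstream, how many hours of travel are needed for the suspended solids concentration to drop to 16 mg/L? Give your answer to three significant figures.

7.34 h

Conservation of mass: C = (4.800·23.00 + 0.9770·44.40) / 5.777 = 153.8/5.777 = 26.62 mg/L.
6.7%/h lost → k = −ln(1 − 0.067) = 0.06935 h⁻¹.
26.62·exp(−k·t) = 16 → t = ln(26.62/16)/k = 26420 s = 7.340 h.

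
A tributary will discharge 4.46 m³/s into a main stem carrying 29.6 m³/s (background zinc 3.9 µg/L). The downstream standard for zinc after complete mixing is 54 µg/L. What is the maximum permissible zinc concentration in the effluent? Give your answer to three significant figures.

At the limit, (Qr·Cr + Qe·Cₑ)/(Qr + Qe) = 54:
Cₑ = (34.06·54 − 29.60·3.900) / 4.460 = 386.5 µg/L.

387 µg/L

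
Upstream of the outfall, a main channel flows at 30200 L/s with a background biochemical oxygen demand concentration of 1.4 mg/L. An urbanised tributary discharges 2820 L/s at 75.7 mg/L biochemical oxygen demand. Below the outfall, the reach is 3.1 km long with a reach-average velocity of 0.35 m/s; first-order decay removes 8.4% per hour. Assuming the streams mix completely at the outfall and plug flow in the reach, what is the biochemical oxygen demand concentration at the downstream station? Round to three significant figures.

Flow-weighted average: C = (30200·1.400 + 2820·75.70) / 33020 = 255800/33020 = 7.745 mg/L.
Travel time t = 3.1·1000 / 0.35 = 8857 s = 2.460 h.
8.4%/h lost → k = −ln(1 − 0.084) = 0.08774 h⁻¹.
After decay, C = 7.745 × e^(−kt) = 7.745 × 0.8058 = 6.242 mg/L.

6.24 mg/L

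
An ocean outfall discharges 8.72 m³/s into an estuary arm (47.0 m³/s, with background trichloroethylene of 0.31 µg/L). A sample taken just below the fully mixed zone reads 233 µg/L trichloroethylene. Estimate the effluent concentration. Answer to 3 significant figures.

Mass balance: 47.00·0.3100 + 8.720·Cₑ = 55.72·233.0
→ Cₑ = (55.72·233.0 − 47.00·0.3100) / 8.720 = 1487 µg/L.

1490 µg/L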